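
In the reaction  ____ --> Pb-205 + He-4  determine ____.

Po-209

Conserve mass number: A = 205 + 4, so A = 209.
Conserve atomic number: Z = 82 + 2, so Z = 84.
Z = 84 is polonium, so the species is Po-209.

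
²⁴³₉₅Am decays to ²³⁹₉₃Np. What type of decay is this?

alpha decay

ΔA = 239 − 243 = -4; ΔZ = 93 − 95 = -2.
A drops by 4 and Z drops by 2 — the signature of alpha emission.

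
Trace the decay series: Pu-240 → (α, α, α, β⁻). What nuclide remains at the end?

Start: (A, Z) = (240, 94).
After α: (236, 92).
After α: (232, 90).
After α: (228, 88).
After β⁻: (228, 89).
Z = 89 is actinium.

Ac-228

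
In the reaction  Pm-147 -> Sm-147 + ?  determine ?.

Conserve mass number: 147 = 147 + A, so A = 0.
Conserve atomic number: 61 = 62 + Z, so Z = -1.
A = 0 and Z = -1 is e⁻ — a beta-minus particle.

beta-minus particle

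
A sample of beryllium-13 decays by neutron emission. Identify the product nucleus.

Neutron emission: mass number changes by -1, atomic number by +0.
A: 13 − 1 = 12; Z: 4 = 4.
Z = 4 is beryllium, so the daughter is beryllium-12.

Be-12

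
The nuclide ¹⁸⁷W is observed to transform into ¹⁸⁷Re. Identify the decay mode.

beta-minus decay

ΔA = 187 − 187 = 0; ΔZ = 75 − 74 = +1.
A is unchanged and Z rises by 1 — a neutron has become a proton (β⁻ decay).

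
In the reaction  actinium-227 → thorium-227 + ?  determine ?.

Conserve mass number: 227 = 227 + A, so A = 0.
Conserve atomic number: 89 = 90 + Z, so Z = -1.
A = 0 and Z = -1 is e⁻ — a beta-minus particle.

beta-minus particle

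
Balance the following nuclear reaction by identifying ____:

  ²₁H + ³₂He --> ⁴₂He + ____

proton

Conserve mass number: 2 + 3 = 4 + A, so A = 1.
Conserve atomic number: 1 + 2 = 2 + Z, so Z = 1.
A = 1 and Z = 1 is ¹₁H — a proton.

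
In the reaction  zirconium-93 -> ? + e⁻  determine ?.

Conserve mass number: 93 = A + 0, so A = 93.
Conserve atomic number: 40 = Z − 1, so Z = 41.
Z = 41 is niobium, so the species is niobium-93.

Nb-93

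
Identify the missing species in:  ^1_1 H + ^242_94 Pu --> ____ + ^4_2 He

Conserve mass number: 1 + 242 = A + 4, so A = 239.
Conserve atomic number: 1 + 94 = Z + 2, so Z = 93.
Z = 93 is neptunium, so the species is ^239_93 Np.

Np-239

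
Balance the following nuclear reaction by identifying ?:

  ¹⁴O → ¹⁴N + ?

positron

Conserve mass number: 14 = 14 + A, so A = 0.
Conserve atomic number: 8 = 7 + Z, so Z = 1.
A = 0 and Z = 1 is e⁺ — a positron.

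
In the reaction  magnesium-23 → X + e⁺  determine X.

Conserve mass number: 23 = A + 0, so A = 23.
Conserve atomic number: 12 = Z + 1, so Z = 11.
Z = 11 is sodium, so the species is sodium-23.

Na-23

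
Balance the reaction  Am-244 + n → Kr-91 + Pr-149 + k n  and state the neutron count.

Conserve mass number: 245 = 91 + 149 + k, so k = 245 − 240 = 5.
Check atomic number: 95 = 36 + 59 + 0 = 95. ✓

5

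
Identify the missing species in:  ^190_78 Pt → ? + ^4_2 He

Os-186

Conserve mass number: 190 = A + 4, so A = 186.
Conserve atomic number: 78 = Z + 2, so Z = 76.
Z = 76 is osmium, so the species is ^186_76 Os.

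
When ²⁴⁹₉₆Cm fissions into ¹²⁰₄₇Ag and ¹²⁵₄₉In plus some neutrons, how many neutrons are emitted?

4

Conserve mass number: 249 = 120 + 125 + k, so k = 249 − 245 = 4.
Check atomic number: 96 = 47 + 49 + 0 = 96. ✓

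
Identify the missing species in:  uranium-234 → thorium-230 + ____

alpha particle

Conserve mass number: 234 = 230 + A, so A = 4.
Conserve atomic number: 92 = 90 + Z, so Z = 2.
A = 4 and Z = 2 is helium-4 — an alpha particle.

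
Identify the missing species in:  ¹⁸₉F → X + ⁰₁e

Conserve mass number: 18 = A + 0, so A = 18.
Conserve atomic number: 9 = Z + 1, so Z = 8.
Z = 8 is oxygen, so the species is ¹⁸₈O.

O-18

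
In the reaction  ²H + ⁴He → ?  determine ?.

Conserve mass number: 2 + 4 = A, so A = 6.
Conserve atomic number: 1 + 2 = Z, so Z = 3.
Z = 3 is lithium, so the species is ⁶Li.

Li-6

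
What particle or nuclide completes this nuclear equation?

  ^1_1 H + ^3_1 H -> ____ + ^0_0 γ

He-4

Conserve mass number: 1 + 3 = A + 0, so A = 4.
Conserve atomic number: 1 + 1 = Z + 0, so Z = 2.
A = 4 and Z = 2 is ^4_2 He — an alpha particle.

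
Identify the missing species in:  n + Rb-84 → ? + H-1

Conserve mass number: 1 + 84 = A + 1, so A = 84.
Conserve atomic number: 0 + 37 = Z + 1, so Z = 36.
Z = 36 is krypton, so the species is Kr-84.

Kr-84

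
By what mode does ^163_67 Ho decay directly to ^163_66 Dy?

ΔA = 163 − 163 = 0; ΔZ = 66 − 67 = -1.
A is unchanged and Z drops by 1 — a proton has become a neutron (β⁺ emission or electron capture).

beta-plus decay or electron capture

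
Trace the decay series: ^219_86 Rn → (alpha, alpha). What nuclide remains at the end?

Pb-211

Start: (A, Z) = (219, 86).
After α: (215, 84).
After α: (211, 82).
Z = 82 is lead.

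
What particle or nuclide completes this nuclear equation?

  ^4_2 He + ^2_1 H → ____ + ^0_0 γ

Conserve mass number: 4 + 2 = A + 0, so A = 6.
Conserve atomic number: 2 + 1 = Z + 0, so Z = 3.
Z = 3 is lithium, so the species is ^6_3 Li.

Li-6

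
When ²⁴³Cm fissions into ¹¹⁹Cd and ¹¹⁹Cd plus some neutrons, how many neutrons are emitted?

5

Conserve mass number: 243 = 119 + 119 + k, so k = 243 − 238 = 5.
Check atomic number: 96 = 48 + 48 + 0 = 96. ✓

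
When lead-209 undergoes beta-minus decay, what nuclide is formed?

Beta-minus decay: mass number changes by +0, atomic number by +1.
A: 209 = 209; Z: 82 + 1 = 83.
Z = 83 is bismuth, so the daughter is bismuth-209.

Bi-209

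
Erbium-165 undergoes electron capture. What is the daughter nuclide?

Ho-165

Electron capture: mass number changes by +0, atomic number by -1.
A: 165 = 165; Z: 68 − 1 = 67.
Z = 67 is holmium, so the daughter is holmium-165.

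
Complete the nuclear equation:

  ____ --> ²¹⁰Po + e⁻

Bi-210

Conserve mass number: A = 210 + 0, so A = 210.
Conserve atomic number: Z = 84 − 1, so Z = 83.
Z = 83 is bismuth, so the species is ²¹⁰Bi.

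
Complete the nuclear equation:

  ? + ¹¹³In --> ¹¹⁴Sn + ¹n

deuteron

Conserve mass number: A + 113 = 114 + 1, so A = 2.
Conserve atomic number: Z + 49 = 50 + 0, so Z = 1.
A = 2 and Z = 1 is ²H — a deuteron.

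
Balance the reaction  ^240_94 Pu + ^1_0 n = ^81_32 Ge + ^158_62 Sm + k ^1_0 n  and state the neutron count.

Conserve mass number: 241 = 81 + 158 + k, so k = 241 − 239 = 2.
Check atomic number: 94 = 32 + 62 + 0 = 94. ✓

2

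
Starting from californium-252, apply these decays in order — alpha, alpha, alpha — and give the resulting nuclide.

Start: (A, Z) = (252, 98).
After α: (248, 96).
After α: (244, 94).
After α: (240, 92).
Z = 92 is uranium.

U-240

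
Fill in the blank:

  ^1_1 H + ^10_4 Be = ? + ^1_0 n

B-10

Conserve mass number: 1 + 10 = A + 1, so A = 10.
Conserve atomic number: 1 + 4 = Z + 0, so Z = 5.
Z = 5 is boron, so the species is ^10_5 B.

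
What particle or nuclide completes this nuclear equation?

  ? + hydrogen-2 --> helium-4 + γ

deuteron

Conserve mass number: A + 2 = 4 + 0, so A = 2.
Conserve atomic number: Z + 1 = 2 + 0, so Z = 1.
A = 2 and Z = 1 is hydrogen-2 — a deuteron.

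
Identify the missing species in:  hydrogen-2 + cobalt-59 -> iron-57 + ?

alpha particle

Conserve mass number: 2 + 59 = 57 + A, so A = 4.
Conserve atomic number: 1 + 27 = 26 + Z, so Z = 2.
A = 4 and Z = 2 is helium-4 — an alpha particle.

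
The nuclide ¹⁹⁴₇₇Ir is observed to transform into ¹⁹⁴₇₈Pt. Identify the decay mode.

beta-minus decay

ΔA = 194 − 194 = 0; ΔZ = 78 − 77 = +1.
A is unchanged and Z rises by 1 — a neutron has become a proton (β⁻ decay).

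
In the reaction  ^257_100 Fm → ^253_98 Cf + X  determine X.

Conserve mass number: 257 = 253 + A, so A = 4.
Conserve atomic number: 100 = 98 + Z, so Z = 2.
A = 4 and Z = 2 is ^4_2 He — an alpha particle.

alpha particle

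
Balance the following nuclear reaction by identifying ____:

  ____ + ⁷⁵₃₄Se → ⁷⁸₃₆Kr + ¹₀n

alpha particle

Conserve mass number: A + 75 = 78 + 1, so A = 4.
Conserve atomic number: Z + 34 = 36 + 0, so Z = 2.
A = 4 and Z = 2 is ⁴₂He — an alpha particle.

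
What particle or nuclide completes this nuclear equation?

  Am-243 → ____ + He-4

Conserve mass number: 243 = A + 4, so A = 239.
Conserve atomic number: 95 = Z + 2, so Z = 93.
Z = 93 is neptunium, so the species is Np-239.

Np-239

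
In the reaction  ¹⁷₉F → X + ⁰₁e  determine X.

O-17

Conserve mass number: 17 = A + 0, so A = 17.
Conserve atomic number: 9 = Z + 1, so Z = 8.
Z = 8 is oxygen, so the species is ¹⁷₈O.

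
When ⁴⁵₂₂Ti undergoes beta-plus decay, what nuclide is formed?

Sc-45

Beta-plus decay: mass number changes by +0, atomic number by -1.
A: 45 = 45; Z: 22 − 1 = 21.
Z = 21 is scandium, so the daughter is ⁴⁵₂₁Sc.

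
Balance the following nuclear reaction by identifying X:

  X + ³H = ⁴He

Conserve mass number: A + 3 = 4, so A = 1.
Conserve atomic number: Z + 1 = 2, so Z = 1.
A = 1 and Z = 1 is ¹H — a proton.

proton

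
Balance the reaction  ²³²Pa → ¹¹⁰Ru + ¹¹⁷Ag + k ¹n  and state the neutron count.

Conserve mass number: 232 = 110 + 117 + k, so k = 232 − 227 = 5.
Check atomic number: 91 = 44 + 47 + 0 = 91. ✓

5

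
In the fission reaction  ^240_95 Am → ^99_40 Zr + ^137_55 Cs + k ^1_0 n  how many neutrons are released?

Conserve mass number: 240 = 99 + 137 + k, so k = 240 − 236 = 4.
Check atomic number: 95 = 40 + 55 + 0 = 95. ✓

4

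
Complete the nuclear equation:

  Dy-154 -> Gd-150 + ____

alpha particle

Conserve mass number: 154 = 150 + A, so A = 4.
Conserve atomic number: 66 = 64 + Z, so Z = 2.
A = 4 and Z = 2 is He-4 — an alpha particle.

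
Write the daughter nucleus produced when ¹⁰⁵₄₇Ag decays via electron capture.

Electron capture: mass number changes by +0, atomic number by -1.
A: 105 = 105; Z: 47 − 1 = 46.
Z = 46 is palladium, so the daughter is ¹⁰⁵₄₆Pd.

Pd-105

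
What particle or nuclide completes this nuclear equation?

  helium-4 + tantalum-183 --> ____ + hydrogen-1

W-186

Conserve mass number: 4 + 183 = A + 1, so A = 186.
Conserve atomic number: 2 + 73 = Z + 1, so Z = 74.
Z = 74 is tungsten, so the species is tungsten-186.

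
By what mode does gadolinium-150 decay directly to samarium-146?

alpha decay

ΔA = 146 − 150 = -4; ΔZ = 62 − 64 = -2.
A drops by 4 and Z drops by 2 — the signature of alpha emission.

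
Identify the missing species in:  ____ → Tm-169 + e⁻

Conserve mass number: A = 169 + 0, so A = 169.
Conserve atomic number: Z = 69 − 1, so Z = 68.
Z = 68 is erbium, so the species is Er-169.

Er-169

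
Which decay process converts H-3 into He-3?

ΔA = 3 − 3 = 0; ΔZ = 2 − 1 = +1.
A is unchanged and Z rises by 1 — a neutron has become a proton (β⁻ decay).

beta-minus decay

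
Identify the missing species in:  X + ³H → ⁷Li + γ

Conserve mass number: A + 3 = 7 + 0, so A = 4.
Conserve atomic number: Z + 1 = 3 + 0, so Z = 2.
A = 4 and Z = 2 is ⁴He — an alpha particle.

alpha particle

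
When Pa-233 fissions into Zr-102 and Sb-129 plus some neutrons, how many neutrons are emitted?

Conserve mass number: 233 = 102 + 129 + k, so k = 233 − 231 = 2.
Check atomic number: 91 = 40 + 51 + 0 = 91. ✓

2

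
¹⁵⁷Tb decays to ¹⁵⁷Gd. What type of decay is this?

beta-plus decay or electron capture

ΔA = 157 − 157 = 0; ΔZ = 64 − 65 = -1.
A is unchanged and Z drops by 1 — a proton has become a neutron (β⁺ emission or electron capture).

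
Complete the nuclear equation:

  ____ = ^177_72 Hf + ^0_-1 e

Conserve mass number: A = 177 + 0, so A = 177.
Conserve atomic number: Z = 72 − 1, so Z = 71.
Z = 71 is lutetium, so the species is ^177_71 Lu.

Lu-177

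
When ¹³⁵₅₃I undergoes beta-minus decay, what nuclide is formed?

Beta-minus decay: mass number changes by +0, atomic number by +1.
A: 135 = 135; Z: 53 + 1 = 54.
Z = 54 is xenon, so the daughter is ¹³⁵₅₄Xe.

Xe-135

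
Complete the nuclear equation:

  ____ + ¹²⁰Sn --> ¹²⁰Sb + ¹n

proton

Conserve mass number: A + 120 = 120 + 1, so A = 1.
Conserve atomic number: Z + 50 = 51 + 0, so Z = 1.
A = 1 and Z = 1 is ¹H — a proton.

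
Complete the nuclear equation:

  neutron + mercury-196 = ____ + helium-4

Conserve mass number: 1 + 196 = A + 4, so A = 193.
Conserve atomic number: 0 + 80 = Z + 2, so Z = 78.
Z = 78 is platinum, so the species is platinum-193.

Pt-193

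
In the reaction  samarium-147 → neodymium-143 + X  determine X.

alpha particle

Conserve mass number: 147 = 143 + A, so A = 4.
Conserve atomic number: 62 = 60 + Z, so Z = 2.
A = 4 and Z = 2 is helium-4 — an alpha particle.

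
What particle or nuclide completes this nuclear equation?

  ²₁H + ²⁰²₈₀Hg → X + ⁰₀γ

Conserve mass number: 2 + 202 = A + 0, so A = 204.
Conserve atomic number: 1 + 80 = Z + 0, so Z = 81.
Z = 81 is thallium, so the species is ²⁰⁴₈₁Tl.

Tl-204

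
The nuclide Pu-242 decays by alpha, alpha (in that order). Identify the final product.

Th-234

Start: (A, Z) = (242, 94).
After α: (238, 92).
After α: (234, 90).
Z = 90 is thorium.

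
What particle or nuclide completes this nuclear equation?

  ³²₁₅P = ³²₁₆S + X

Conserve mass number: 32 = 32 + A, so A = 0.
Conserve atomic number: 15 = 16 + Z, so Z = -1.
A = 0 and Z = -1 is ⁰₋₁e — a beta-minus particle.

beta-minus particle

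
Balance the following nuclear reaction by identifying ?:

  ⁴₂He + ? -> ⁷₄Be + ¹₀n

alpha particle

Conserve mass number: 4 + A = 7 + 1, so A = 4.
Conserve atomic number: 2 + Z = 4 + 0, so Z = 2.
A = 4 and Z = 2 is ⁴₂He — an alpha particle.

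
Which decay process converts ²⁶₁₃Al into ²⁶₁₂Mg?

beta-plus decay or electron capture

ΔA = 26 − 26 = 0; ΔZ = 12 − 13 = -1.
A is unchanged and Z drops by 1 — a proton has become a neutron (β⁺ emission or electron capture).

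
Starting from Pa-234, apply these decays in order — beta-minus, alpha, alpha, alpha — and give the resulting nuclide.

Start: (A, Z) = (234, 91).
After β⁻: (234, 92).
After α: (230, 90).
After α: (226, 88).
After α: (222, 86).
Z = 86 is radon.

Rn-222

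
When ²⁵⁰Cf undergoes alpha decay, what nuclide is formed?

Alpha decay: mass number changes by -4, atomic number by -2.
A: 250 − 4 = 246; Z: 98 − 2 = 96.
Z = 96 is curium, so the daughter is ²⁴⁶Cm.

Cm-246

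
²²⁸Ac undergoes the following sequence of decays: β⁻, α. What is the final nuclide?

Start: (A, Z) = (228, 89).
After β⁻: (228, 90).
After α: (224, 88).
Z = 88 is radium.

Ra-224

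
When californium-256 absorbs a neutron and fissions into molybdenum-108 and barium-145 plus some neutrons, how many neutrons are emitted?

4

Conserve mass number: 257 = 108 + 145 + k, so k = 257 − 253 = 4.
Check atomic number: 98 = 42 + 56 + 0 = 98. ✓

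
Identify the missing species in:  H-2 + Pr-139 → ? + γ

Nd-141

Conserve mass number: 2 + 139 = A + 0, so A = 141.
Conserve atomic number: 1 + 59 = Z + 0, so Z = 60.
Z = 60 is neodymium, so the species is Nd-141.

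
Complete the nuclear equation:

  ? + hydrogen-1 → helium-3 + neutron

Conserve mass number: A + 1 = 3 + 1, so A = 3.
Conserve atomic number: Z + 1 = 2 + 0, so Z = 1.
A = 3 and Z = 1 is hydrogen-3 — a triton.

triton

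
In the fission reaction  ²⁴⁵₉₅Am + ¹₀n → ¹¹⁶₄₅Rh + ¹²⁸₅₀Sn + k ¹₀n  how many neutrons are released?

2

Conserve mass number: 246 = 116 + 128 + k, so k = 246 − 244 = 2.
Check atomic number: 95 = 45 + 50 + 0 = 95. ✓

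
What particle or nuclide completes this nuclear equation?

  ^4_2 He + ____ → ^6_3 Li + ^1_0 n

triton

Conserve mass number: 4 + A = 6 + 1, so A = 3.
Conserve atomic number: 2 + Z = 3 + 0, so Z = 1.
A = 3 and Z = 1 is ^3_1 H — a triton.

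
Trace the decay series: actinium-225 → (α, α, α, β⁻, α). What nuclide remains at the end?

Pb-209

Start: (A, Z) = (225, 89).
After α: (221, 87).
After α: (217, 85).
After α: (213, 83).
After β⁻: (213, 84).
After α: (209, 82).
Z = 82 is lead.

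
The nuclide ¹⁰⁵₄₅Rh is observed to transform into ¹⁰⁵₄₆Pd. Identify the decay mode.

ΔA = 105 − 105 = 0; ΔZ = 46 − 45 = +1.
A is unchanged and Z rises by 1 — a neutron has become a proton (β⁻ decay).

beta-minus decay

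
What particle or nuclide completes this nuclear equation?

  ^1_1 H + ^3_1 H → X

He-4

Conserve mass number: 1 + 3 = A, so A = 4.
Conserve atomic number: 1 + 1 = Z, so Z = 2.
A = 4 and Z = 2 is ^4_2 He — an alpha particle.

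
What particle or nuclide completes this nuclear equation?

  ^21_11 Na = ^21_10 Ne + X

Conserve mass number: 21 = 21 + A, so A = 0.
Conserve atomic number: 11 = 10 + Z, so Z = 1.
A = 0 and Z = 1 is ^0_1 e — a positron.

positron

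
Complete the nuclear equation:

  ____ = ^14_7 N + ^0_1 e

O-14

Conserve mass number: A = 14 + 0, so A = 14.
Conserve atomic number: Z = 7 + 1, so Z = 8.
Z = 8 is oxygen, so the species is ^14_8 O.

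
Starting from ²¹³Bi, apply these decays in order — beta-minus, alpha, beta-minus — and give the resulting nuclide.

Start: (A, Z) = (213, 83).
After β⁻: (213, 84).
After α: (209, 82).
After β⁻: (209, 83).
Z = 83 is bismuth.

Bi-209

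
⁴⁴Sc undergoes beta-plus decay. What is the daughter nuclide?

Ca-44

Beta-plus decay: mass number changes by +0, atomic number by -1.
A: 44 = 44; Z: 21 − 1 = 20.
Z = 20 is calcium, so the daughter is ⁴⁴Ca.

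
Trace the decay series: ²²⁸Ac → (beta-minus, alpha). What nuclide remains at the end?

Ra-224

Start: (A, Z) = (228, 89).
After β⁻: (228, 90).
After α: (224, 88).
Z = 88 is radium.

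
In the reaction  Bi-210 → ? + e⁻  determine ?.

Po-210

Conserve mass number: 210 = A + 0, so A = 210.
Conserve atomic number: 83 = Z − 1, so Z = 84.
Z = 84 is polonium, so the species is Po-210.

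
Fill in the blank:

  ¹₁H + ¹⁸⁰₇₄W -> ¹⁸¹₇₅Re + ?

gamma ray

Conserve mass number: 1 + 180 = 181 + A, so A = 0.
Conserve atomic number: 1 + 74 = 75 + Z, so Z = 0.
A = 0 and Z = 0 is ⁰₀γ — a gamma ray.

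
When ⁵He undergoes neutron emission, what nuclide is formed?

Neutron emission: mass number changes by -1, atomic number by +0.
A: 5 − 1 = 4; Z: 2 = 2.
Z = 2 is helium, so the daughter is ⁴He.

He-4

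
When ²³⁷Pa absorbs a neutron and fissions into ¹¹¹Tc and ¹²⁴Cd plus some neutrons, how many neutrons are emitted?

3

Conserve mass number: 238 = 111 + 124 + k, so k = 238 − 235 = 3.
Check atomic number: 91 = 43 + 48 + 0 = 91. ✓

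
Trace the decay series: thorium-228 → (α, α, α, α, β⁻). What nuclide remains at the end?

Start: (A, Z) = (228, 90).
After α: (224, 88).
After α: (220, 86).
After α: (216, 84).
After α: (212, 82).
After β⁻: (212, 83).
Z = 83 is bismuth.

Bi-212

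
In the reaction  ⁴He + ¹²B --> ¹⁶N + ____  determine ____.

gamma ray

Conserve mass number: 4 + 12 = 16 + A, so A = 0.
Conserve atomic number: 2 + 5 = 7 + Z, so Z = 0.
A = 0 and Z = 0 is γ — a gamma ray.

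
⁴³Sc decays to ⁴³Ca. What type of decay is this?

beta-plus decay or electron capture

ΔA = 43 − 43 = 0; ΔZ = 20 − 21 = -1.
A is unchanged and Z drops by 1 — a proton has become a neutron (β⁺ emission or electron capture).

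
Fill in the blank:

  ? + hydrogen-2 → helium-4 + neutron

Conserve mass number: A + 2 = 4 + 1, so A = 3.
Conserve atomic number: Z + 1 = 2 + 0, so Z = 1.
A = 3 and Z = 1 is hydrogen-3 — a triton.

triton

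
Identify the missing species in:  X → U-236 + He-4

Conserve mass number: A = 236 + 4, so A = 240.
Conserve atomic number: Z = 92 + 2, so Z = 94.
Z = 94 is plutonium, so the species is Pu-240.

Pu-240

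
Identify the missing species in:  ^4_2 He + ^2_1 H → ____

Conserve mass number: 4 + 2 = A, so A = 6.
Conserve atomic number: 2 + 1 = Z, so Z = 3.
Z = 3 is lithium, so the species is ^6_3 Li.

Li-6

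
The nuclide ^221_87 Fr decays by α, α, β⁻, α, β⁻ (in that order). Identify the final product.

Start: (A, Z) = (221, 87).
After α: (217, 85).
After α: (213, 83).
After β⁻: (213, 84).
After α: (209, 82).
After β⁻: (209, 83).
Z = 83 is bismuth.

Bi-209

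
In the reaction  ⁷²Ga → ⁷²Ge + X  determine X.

beta-minus particle

Conserve mass number: 72 = 72 + A, so A = 0.
Conserve atomic number: 31 = 32 + Z, so Z = -1.
A = 0 and Z = -1 is e⁻ — a beta-minus particle.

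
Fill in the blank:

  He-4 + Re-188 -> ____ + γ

Ir-192

Conserve mass number: 4 + 188 = A + 0, so A = 192.
Conserve atomic number: 2 + 75 = Z + 0, so Z = 77.
Z = 77 is iridium, so the species is Ir-192.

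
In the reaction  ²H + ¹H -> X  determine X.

Conserve mass number: 2 + 1 = A, so A = 3.
Conserve atomic number: 1 + 1 = Z, so Z = 2.
Z = 2 is helium, so the species is ³He.

He-3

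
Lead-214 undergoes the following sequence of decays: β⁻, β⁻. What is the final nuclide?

Po-214

Start: (A, Z) = (214, 82).
After β⁻: (214, 83).
After β⁻: (214, 84).
Z = 84 is polonium.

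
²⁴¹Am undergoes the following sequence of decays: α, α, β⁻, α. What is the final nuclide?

Start: (A, Z) = (241, 95).
After α: (237, 93).
After α: (233, 91).
After β⁻: (233, 92).
After α: (229, 90).
Z = 90 is thorium.

Th-229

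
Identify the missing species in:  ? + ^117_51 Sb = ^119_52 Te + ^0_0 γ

Conserve mass number: A + 117 = 119 + 0, so A = 2.
Conserve atomic number: Z + 51 = 52 + 0, so Z = 1.
A = 2 and Z = 1 is ^2_1 H — a deuteron.

deuteron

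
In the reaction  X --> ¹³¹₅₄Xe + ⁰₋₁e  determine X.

I-131

Conserve mass number: A = 131 + 0, so A = 131.
Conserve atomic number: Z = 54 − 1, so Z = 53.
Z = 53 is iodine, so the species is ¹³¹₅₃I.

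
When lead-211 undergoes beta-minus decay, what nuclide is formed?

Beta-minus decay: mass number changes by +0, atomic number by +1.
A: 211 = 211; Z: 82 + 1 = 83.
Z = 83 is bismuth, so the daughter is bismuth-211.

Bi-211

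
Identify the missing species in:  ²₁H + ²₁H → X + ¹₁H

Conserve mass number: 2 + 2 = A + 1, so A = 3.
Conserve atomic number: 1 + 1 = Z + 1, so Z = 1.
A = 3 and Z = 1 is ³₁H — a triton.

H-3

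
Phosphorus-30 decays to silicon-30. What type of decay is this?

ΔA = 30 − 30 = 0; ΔZ = 14 − 15 = -1.
A is unchanged and Z drops by 1 — a proton has become a neutron (β⁺ emission or electron capture).

beta-plus decay or electron capture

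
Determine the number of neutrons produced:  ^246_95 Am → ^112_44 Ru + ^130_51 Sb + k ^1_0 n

4

Conserve mass number: 246 = 112 + 130 + k, so k = 246 − 242 = 4.
Check atomic number: 95 = 44 + 51 + 0 = 95. ✓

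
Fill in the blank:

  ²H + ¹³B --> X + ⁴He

Conserve mass number: 2 + 13 = A + 4, so A = 11.
Conserve atomic number: 1 + 5 = Z + 2, so Z = 4.
Z = 4 is beryllium, so the species is ¹¹Be.

Be-11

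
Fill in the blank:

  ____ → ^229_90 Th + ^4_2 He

U-233

Conserve mass number: A = 229 + 4, so A = 233.
Conserve atomic number: Z = 90 + 2, so Z = 92.
Z = 92 is uranium, so the species is ^233_92 U.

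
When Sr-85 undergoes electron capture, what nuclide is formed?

Rb-85

Electron capture: mass number changes by +0, atomic number by -1.
A: 85 = 85; Z: 38 − 1 = 37.
Z = 37 is rubidium, so the daughter is Rb-85.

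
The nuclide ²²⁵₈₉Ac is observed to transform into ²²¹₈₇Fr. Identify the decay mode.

ΔA = 221 − 225 = -4; ΔZ = 87 − 89 = -2.
A drops by 4 and Z drops by 2 — the signature of alpha emission.

alpha decay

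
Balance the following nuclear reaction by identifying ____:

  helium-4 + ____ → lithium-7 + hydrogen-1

alpha particle

Conserve mass number: 4 + A = 7 + 1, so A = 4.
Conserve atomic number: 2 + Z = 3 + 1, so Z = 2.
A = 4 and Z = 2 is helium-4 — an alpha particle.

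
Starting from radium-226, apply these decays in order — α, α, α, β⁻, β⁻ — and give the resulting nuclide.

Po-214

Start: (A, Z) = (226, 88).
After α: (222, 86).
After α: (218, 84).
After α: (214, 82).
After β⁻: (214, 83).
After β⁻: (214, 84).
Z = 84 is polonium.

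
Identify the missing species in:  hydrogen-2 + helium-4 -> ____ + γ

Li-6

Conserve mass number: 2 + 4 = A + 0, so A = 6.
Conserve atomic number: 1 + 2 = Z + 0, so Z = 3.
Z = 3 is lithium, so the species is lithium-6.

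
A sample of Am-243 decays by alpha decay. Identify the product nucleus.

Np-239

Alpha decay: mass number changes by -4, atomic number by -2.
A: 243 − 4 = 239; Z: 95 − 2 = 93.
Z = 93 is neptunium, so the daughter is Np-239.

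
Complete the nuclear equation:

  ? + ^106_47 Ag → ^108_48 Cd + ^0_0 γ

deuteron

Conserve mass number: A + 106 = 108 + 0, so A = 2.
Conserve atomic number: Z + 47 = 48 + 0, so Z = 1.
A = 2 and Z = 1 is ^2_1 H — a deuteron.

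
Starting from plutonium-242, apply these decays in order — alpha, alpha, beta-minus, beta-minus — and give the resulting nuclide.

U-234

Start: (A, Z) = (242, 94).
After α: (238, 92).
After α: (234, 90).
After β⁻: (234, 91).
After β⁻: (234, 92).
Z = 92 is uranium.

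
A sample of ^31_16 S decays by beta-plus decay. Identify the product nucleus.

Beta-plus decay: mass number changes by +0, atomic number by -1.
A: 31 = 31; Z: 16 − 1 = 15.
Z = 15 is phosphorus, so the daughter is ^31_15 P.

P-31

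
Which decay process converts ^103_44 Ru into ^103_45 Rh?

ΔA = 103 − 103 = 0; ΔZ = 45 − 44 = +1.
A is unchanged and Z rises by 1 — a neutron has become a proton (β⁻ decay).

beta-minus decay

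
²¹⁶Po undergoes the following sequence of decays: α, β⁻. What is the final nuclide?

Start: (A, Z) = (216, 84).
After α: (212, 82).
After β⁻: (212, 83).
Z = 83 is bismuth.

Bi-212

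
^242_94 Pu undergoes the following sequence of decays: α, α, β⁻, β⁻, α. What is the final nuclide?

Start: (A, Z) = (242, 94).
After α: (238, 92).
After α: (234, 90).
After β⁻: (234, 91).
After β⁻: (234, 92).
After α: (230, 90).
Z = 90 is thorium.

Th-230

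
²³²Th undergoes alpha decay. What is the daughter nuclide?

Alpha decay: mass number changes by -4, atomic number by -2.
A: 232 − 4 = 228; Z: 90 − 2 = 88.
Z = 88 is radium, so the daughter is ²²⁸Ra.

Ra-228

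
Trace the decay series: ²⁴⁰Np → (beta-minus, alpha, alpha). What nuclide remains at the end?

Start: (A, Z) = (240, 93).
After β⁻: (240, 94).
After α: (236, 92).
After α: (232, 90).
Z = 90 is thorium.

Th-232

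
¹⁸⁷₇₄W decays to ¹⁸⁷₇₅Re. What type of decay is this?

beta-minus decay

ΔA = 187 − 187 = 0; ΔZ = 75 − 74 = +1.
A is unchanged and Z rises by 1 — a neutron has become a proton (β⁻ decay).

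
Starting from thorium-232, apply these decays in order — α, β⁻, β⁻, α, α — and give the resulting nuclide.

Start: (A, Z) = (232, 90).
After α: (228, 88).
After β⁻: (228, 89).
After β⁻: (228, 90).
After α: (224, 88).
After α: (220, 86).
Z = 86 is radon.

Rn-220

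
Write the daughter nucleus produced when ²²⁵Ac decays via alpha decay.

Alpha decay: mass number changes by -4, atomic number by -2.
A: 225 − 4 = 221; Z: 89 − 2 = 87.
Z = 87 is francium, so the daughter is ²²¹Fr.

Fr-221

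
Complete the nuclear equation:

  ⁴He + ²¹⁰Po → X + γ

Conserve mass number: 4 + 210 = A + 0, so A = 214.
Conserve atomic number: 2 + 84 = Z + 0, so Z = 86.
Z = 86 is radon, so the species is ²¹⁴Rn.

Rn-214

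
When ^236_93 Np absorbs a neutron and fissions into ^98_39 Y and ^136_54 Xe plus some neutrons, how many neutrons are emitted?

Conserve mass number: 237 = 98 + 136 + k, so k = 237 − 234 = 3.
Check atomic number: 93 = 39 + 54 + 0 = 93. ✓

3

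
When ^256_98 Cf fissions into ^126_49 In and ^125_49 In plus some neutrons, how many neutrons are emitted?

5

Conserve mass number: 256 = 126 + 125 + k, so k = 256 − 251 = 5.
Check atomic number: 98 = 49 + 49 + 0 = 98. ✓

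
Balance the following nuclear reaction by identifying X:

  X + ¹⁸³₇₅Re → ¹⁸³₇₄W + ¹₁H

Conserve mass number: A + 183 = 183 + 1, so A = 1.
Conserve atomic number: Z + 75 = 74 + 1, so Z = 0.
A = 1 and Z = 0 is ¹₀n — a neutron.

neutron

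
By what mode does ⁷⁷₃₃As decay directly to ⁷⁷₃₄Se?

beta-minus decay

ΔA = 77 − 77 = 0; ΔZ = 34 − 33 = +1.
A is unchanged and Z rises by 1 — a neutron has become a proton (β⁻ decay).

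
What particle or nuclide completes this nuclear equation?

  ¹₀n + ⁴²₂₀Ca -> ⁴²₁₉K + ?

Conserve mass number: 1 + 42 = 42 + A, so A = 1.
Conserve atomic number: 0 + 20 = 19 + Z, so Z = 1.
A = 1 and Z = 1 is ¹₁H — a proton.

proton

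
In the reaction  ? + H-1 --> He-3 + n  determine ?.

triton

Conserve mass number: A + 1 = 3 + 1, so A = 3.
Conserve atomic number: Z + 1 = 2 + 0, so Z = 1.
A = 3 and Z = 1 is H-3 — a triton.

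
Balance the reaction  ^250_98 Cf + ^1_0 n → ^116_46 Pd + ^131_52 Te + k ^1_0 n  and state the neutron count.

4

Conserve mass number: 251 = 116 + 131 + k, so k = 251 − 247 = 4.
Check atomic number: 98 = 46 + 52 + 0 = 98. ✓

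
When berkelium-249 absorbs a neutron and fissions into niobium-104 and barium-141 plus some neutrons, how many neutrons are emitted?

5

Conserve mass number: 250 = 104 + 141 + k, so k = 250 − 245 = 5.
Check atomic number: 97 = 41 + 56 + 0 = 97. ✓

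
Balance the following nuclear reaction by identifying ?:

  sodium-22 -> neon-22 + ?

positron

Conserve mass number: 22 = 22 + A, so A = 0.
Conserve atomic number: 11 = 10 + Z, so Z = 1.
A = 0 and Z = 1 is e⁺ — a positron.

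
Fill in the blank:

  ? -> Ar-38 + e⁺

K-38

Conserve mass number: A = 38 + 0, so A = 38.
Conserve atomic number: Z = 18 + 1, so Z = 19.
Z = 19 is potassium, so the species is K-38.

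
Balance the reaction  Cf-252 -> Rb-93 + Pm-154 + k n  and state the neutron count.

Conserve mass number: 252 = 93 + 154 + k, so k = 252 − 247 = 5.
Check atomic number: 98 = 37 + 61 + 0 = 98. ✓

5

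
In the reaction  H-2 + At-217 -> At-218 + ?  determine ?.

proton

Conserve mass number: 2 + 217 = 218 + A, so A = 1.
Conserve atomic number: 1 + 85 = 85 + Z, so Z = 1.
A = 1 and Z = 1 is H-1 — a proton.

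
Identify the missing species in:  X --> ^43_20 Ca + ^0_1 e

Sc-43

Conserve mass number: A = 43 + 0, so A = 43.
Conserve atomic number: Z = 20 + 1, so Z = 21.
Z = 21 is scandium, so the species is ^43_21 Sc.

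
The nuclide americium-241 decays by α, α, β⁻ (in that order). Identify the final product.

Start: (A, Z) = (241, 95).
After α: (237, 93).
After α: (233, 91).
After β⁻: (233, 92).
Z = 92 is uranium.

U-233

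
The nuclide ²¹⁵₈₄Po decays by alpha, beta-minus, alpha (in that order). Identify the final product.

Start: (A, Z) = (215, 84).
After α: (211, 82).
After β⁻: (211, 83).
After α: (207, 81).
Z = 81 is thallium.

Tl-207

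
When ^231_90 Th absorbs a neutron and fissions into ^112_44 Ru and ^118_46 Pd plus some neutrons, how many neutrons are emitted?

Conserve mass number: 232 = 112 + 118 + k, so k = 232 − 230 = 2.
Check atomic number: 90 = 44 + 46 + 0 = 90. ✓

2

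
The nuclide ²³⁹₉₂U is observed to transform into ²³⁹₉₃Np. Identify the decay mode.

beta-minus decay

ΔA = 239 − 239 = 0; ΔZ = 93 − 92 = +1.
A is unchanged and Z rises by 1 — a neutron has become a proton (β⁻ decay).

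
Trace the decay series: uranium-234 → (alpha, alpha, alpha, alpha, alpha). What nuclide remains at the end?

Pb-214

Start: (A, Z) = (234, 92).
After α: (230, 90).
After α: (226, 88).
After α: (222, 86).
After α: (218, 84).
After α: (214, 82).
Z = 82 is lead.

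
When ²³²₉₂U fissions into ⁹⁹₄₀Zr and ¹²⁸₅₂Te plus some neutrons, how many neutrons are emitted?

Conserve mass number: 232 = 99 + 128 + k, so k = 232 − 227 = 5.
Check atomic number: 92 = 40 + 52 + 0 = 92. ✓

5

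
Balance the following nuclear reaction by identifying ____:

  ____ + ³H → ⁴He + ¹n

deuteron

Conserve mass number: A + 3 = 4 + 1, so A = 2.
Conserve atomic number: Z + 1 = 2 + 0, so Z = 1.
A = 2 and Z = 1 is ²H — a deuteron.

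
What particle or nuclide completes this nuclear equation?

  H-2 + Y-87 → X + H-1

Conserve mass number: 2 + 87 = A + 1, so A = 88.
Conserve atomic number: 1 + 39 = Z + 1, so Z = 39.
Z = 39 is yttrium, so the species is Y-88.

Y-88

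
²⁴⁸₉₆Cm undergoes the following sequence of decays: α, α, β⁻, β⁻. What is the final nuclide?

Pu-240

Start: (A, Z) = (248, 96).
After α: (244, 94).
After α: (240, 92).
After β⁻: (240, 93).
After β⁻: (240, 94).
Z = 94 is plutonium.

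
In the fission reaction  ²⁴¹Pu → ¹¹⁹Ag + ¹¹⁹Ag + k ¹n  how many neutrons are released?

Conserve mass number: 241 = 119 + 119 + k, so k = 241 − 238 = 3.
Check atomic number: 94 = 47 + 47 + 0 = 94. ✓

3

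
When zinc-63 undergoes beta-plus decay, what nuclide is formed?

Beta-plus decay: mass number changes by +0, atomic number by -1.
A: 63 = 63; Z: 30 − 1 = 29.
Z = 29 is copper, so the daughter is copper-63.

Cu-63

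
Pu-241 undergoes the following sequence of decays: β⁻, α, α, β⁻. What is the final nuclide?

Start: (A, Z) = (241, 94).
After β⁻: (241, 95).
After α: (237, 93).
After α: (233, 91).
After β⁻: (233, 92).
Z = 92 is uranium.

U-233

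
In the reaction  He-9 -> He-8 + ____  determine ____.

Conserve mass number: 9 = 8 + A, so A = 1.
Conserve atomic number: 2 = 2 + Z, so Z = 0.
A = 1 and Z = 0 is n — a neutron.

neutron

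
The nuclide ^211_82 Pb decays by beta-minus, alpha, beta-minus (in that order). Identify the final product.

Start: (A, Z) = (211, 82).
After β⁻: (211, 83).
After α: (207, 81).
After β⁻: (207, 82).
Z = 82 is lead.

Pb-207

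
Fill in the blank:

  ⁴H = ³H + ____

Conserve mass number: 4 = 3 + A, so A = 1.
Conserve atomic number: 1 = 1 + Z, so Z = 0.
A = 1 and Z = 0 is ¹n — a neutron.

neutron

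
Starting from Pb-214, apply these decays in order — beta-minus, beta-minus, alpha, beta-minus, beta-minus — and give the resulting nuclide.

Po-210

Start: (A, Z) = (214, 82).
After β⁻: (214, 83).
After β⁻: (214, 84).
After α: (210, 82).
After β⁻: (210, 83).
After β⁻: (210, 84).
Z = 84 is polonium.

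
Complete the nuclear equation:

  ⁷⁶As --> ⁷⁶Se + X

beta-minus particle

Conserve mass number: 76 = 76 + A, so A = 0.
Conserve atomic number: 33 = 34 + Z, so Z = -1.
A = 0 and Z = -1 is e⁻ — a beta-minus particle.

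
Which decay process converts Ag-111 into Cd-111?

ΔA = 111 − 111 = 0; ΔZ = 48 − 47 = +1.
A is unchanged and Z rises by 1 — a neutron has become a proton (β⁻ decay).

beta-minus decay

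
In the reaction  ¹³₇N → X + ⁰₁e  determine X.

C-13

Conserve mass number: 13 = A + 0, so A = 13.
Conserve atomic number: 7 = Z + 1, so Z = 6.
Z = 6 is carbon, so the species is ¹³₆C.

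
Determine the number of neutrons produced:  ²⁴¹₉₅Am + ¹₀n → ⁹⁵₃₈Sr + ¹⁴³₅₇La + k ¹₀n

4

Conserve mass number: 242 = 95 + 143 + k, so k = 242 − 238 = 4.
Check atomic number: 95 = 38 + 57 + 0 = 95. ✓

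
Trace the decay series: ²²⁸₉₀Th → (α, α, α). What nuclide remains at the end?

Start: (A, Z) = (228, 90).
After α: (224, 88).
After α: (220, 86).
After α: (216, 84).
Z = 84 is polonium.

Po-216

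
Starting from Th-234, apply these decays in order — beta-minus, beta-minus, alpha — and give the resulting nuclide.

Th-230

Start: (A, Z) = (234, 90).
After β⁻: (234, 91).
After β⁻: (234, 92).
After α: (230, 90).
Z = 90 is thorium.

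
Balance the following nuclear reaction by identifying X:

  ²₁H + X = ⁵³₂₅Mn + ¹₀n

Cr-52

Conserve mass number: 2 + A = 53 + 1, so A = 52.
Conserve atomic number: 1 + Z = 25 + 0, so Z = 24.
Z = 24 is chromium, so the species is ⁵²₂₄Cr.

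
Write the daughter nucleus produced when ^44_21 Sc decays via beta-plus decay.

Ca-44

Beta-plus decay: mass number changes by +0, atomic number by -1.
A: 44 = 44; Z: 21 − 1 = 20.
Z = 20 is calcium, so the daughter is ^44_20 Ca.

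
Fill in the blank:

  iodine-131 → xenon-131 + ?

Conserve mass number: 131 = 131 + A, so A = 0.
Conserve atomic number: 53 = 54 + Z, so Z = -1.
A = 0 and Z = -1 is e⁻ — a beta-minus particle.

beta-minus particle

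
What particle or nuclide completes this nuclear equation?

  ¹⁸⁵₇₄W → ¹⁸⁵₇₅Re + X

beta-minus particle

Conserve mass number: 185 = 185 + A, so A = 0.
Conserve atomic number: 74 = 75 + Z, so Z = -1.
A = 0 and Z = -1 is ⁰₋₁e — a beta-minus particle.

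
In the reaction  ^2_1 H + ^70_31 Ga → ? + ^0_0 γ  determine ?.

Ge-72

Conserve mass number: 2 + 70 = A + 0, so A = 72.
Conserve atomic number: 1 + 31 = Z + 0, so Z = 32.
Z = 32 is germanium, so the species is ^72_32 Ge.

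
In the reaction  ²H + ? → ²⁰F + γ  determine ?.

O-18

Conserve mass number: 2 + A = 20 + 0, so A = 18.
Conserve atomic number: 1 + Z = 9 + 0, so Z = 8.
Z = 8 is oxygen, so the species is ¹⁸O.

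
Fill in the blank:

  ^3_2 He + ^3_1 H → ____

Li-6

Conserve mass number: 3 + 3 = A, so A = 6.
Conserve atomic number: 2 + 1 = Z, so Z = 3.
Z = 3 is lithium, so the species is ^6_3 Li.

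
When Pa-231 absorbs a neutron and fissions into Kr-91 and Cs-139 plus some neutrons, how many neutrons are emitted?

Conserve mass number: 232 = 91 + 139 + k, so k = 232 − 230 = 2.
Check atomic number: 91 = 36 + 55 + 0 = 91. ✓

2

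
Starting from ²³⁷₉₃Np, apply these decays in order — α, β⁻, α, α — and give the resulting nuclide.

Ra-225

Start: (A, Z) = (237, 93).
After α: (233, 91).
After β⁻: (233, 92).
After α: (229, 90).
After α: (225, 88).
Z = 88 is radium.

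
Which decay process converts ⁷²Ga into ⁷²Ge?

ΔA = 72 − 72 = 0; ΔZ = 32 − 31 = +1.
A is unchanged and Z rises by 1 — a neutron has become a proton (β⁻ decay).

beta-minus decay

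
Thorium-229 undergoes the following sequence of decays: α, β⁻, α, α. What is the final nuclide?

At-217

Start: (A, Z) = (229, 90).
After α: (225, 88).
After β⁻: (225, 89).
After α: (221, 87).
After α: (217, 85).
Z = 85 is astatine.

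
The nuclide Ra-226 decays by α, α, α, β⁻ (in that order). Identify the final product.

Start: (A, Z) = (226, 88).
After α: (222, 86).
After α: (218, 84).
After α: (214, 82).
After β⁻: (214, 83).
Z = 83 is bismuth.

Bi-214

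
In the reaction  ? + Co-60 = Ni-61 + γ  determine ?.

proton

Conserve mass number: A + 60 = 61 + 0, so A = 1.
Conserve atomic number: Z + 27 = 28 + 0, so Z = 1.
A = 1 and Z = 1 is H-1 — a proton.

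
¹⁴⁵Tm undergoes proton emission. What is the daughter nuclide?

Er-144

Proton emission: mass number changes by -1, atomic number by -1.
A: 145 − 1 = 144; Z: 69 − 1 = 68.
Z = 68 is erbium, so the daughter is ¹⁴⁴Er.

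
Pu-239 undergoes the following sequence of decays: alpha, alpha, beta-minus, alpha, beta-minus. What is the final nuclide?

Th-227

Start: (A, Z) = (239, 94).
After α: (235, 92).
After α: (231, 90).
After β⁻: (231, 91).
After α: (227, 89).
After β⁻: (227, 90).
Z = 90 is thorium.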